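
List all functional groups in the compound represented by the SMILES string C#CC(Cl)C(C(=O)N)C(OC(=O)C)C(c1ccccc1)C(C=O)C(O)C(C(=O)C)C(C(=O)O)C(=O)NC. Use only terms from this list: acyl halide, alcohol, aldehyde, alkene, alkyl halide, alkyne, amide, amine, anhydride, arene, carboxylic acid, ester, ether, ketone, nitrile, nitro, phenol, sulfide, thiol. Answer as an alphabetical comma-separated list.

C≡C triple bond → alkyne.
halogen on an sp³ carbon → alkyl halide.
pendant –CONH2: carbonyl C bonded to C and N → amide.
pendant –OC(=O)CH3: an acyloxy group → ester.
pendant –C6H5: benzene ring → arene.
pendant –CHO: carbonyl C bonded to C and H → aldehyde.
–OH on an sp³ carbon → alcohol (secondary).
pendant –COCH3: carbonyl C bonded to two carbons → ketone.
pendant –COOH: carbonyl C bonded to C and –OH → carboxylic acid.
–C(=O)NHCH3: carbonyl C bonded to C and to N → amide (the N is not an amine).

alcohol, aldehyde, alkyl halide, alkyne, amide, arene, carboxylic acid, ester, ketone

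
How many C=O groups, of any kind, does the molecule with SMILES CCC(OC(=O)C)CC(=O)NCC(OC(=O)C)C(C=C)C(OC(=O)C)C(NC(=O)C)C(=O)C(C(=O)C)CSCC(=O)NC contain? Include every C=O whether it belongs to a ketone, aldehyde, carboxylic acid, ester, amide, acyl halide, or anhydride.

CH(OCOCH3): ester, 1 C=O (running total 1).
CH2CONHCH2: amide, 1 C=O (running total 2).
CH(OCOCH3): ester, 1 C=O (running total 3).
CH(OCOCH3): ester, 1 C=O (running total 4).
CH(NHCOCH3): amide, 1 C=O (running total 5).
CO: ketone, 1 C=O (running total 6).
CH(COCH3): ketone, 1 C=O (running total 7).
CONHCH3: amide, 1 C=O (running total 8).

8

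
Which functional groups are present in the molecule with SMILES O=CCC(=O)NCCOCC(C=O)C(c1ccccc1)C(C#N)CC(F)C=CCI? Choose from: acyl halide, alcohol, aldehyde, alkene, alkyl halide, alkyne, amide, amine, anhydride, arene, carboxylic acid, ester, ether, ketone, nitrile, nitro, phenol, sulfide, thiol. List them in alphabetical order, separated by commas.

terminal –CHO: carbonyl C bonded to H and C → aldehyde.
–C(=O)–N– linkage → amide (the N is not an amine).
C–O–C with sp³ carbons on both sides and no adjacent C=O → ether.
pendant –CHO: carbonyl C bonded to C and H → aldehyde.
pendant –C6H5: benzene ring → arene.
pendant –C≡N: nitrile.
halogen on an sp³ carbon → alkyl halide.
C=C double bond → alkene.
halogen on an sp³ carbon → alkyl halide.

aldehyde, alkene, alkyl halide, amide, arene, ether, nitrile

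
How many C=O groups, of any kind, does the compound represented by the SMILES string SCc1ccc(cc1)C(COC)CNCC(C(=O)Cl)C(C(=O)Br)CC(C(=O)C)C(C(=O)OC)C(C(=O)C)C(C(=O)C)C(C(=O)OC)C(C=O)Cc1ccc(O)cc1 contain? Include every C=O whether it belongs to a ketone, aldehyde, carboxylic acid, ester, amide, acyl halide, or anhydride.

8

CH(COCl): acyl halide, 1 C=O (running total 1).
CH(COBr): acyl halide, 1 C=O (running total 2).
CH(COCH3): ketone, 1 C=O (running total 3).
CH(COOCH3): ester, 1 C=O (running total 4).
CH(COCH3): ketone, 1 C=O (running total 5).
CH(COCH3): ketone, 1 C=O (running total 6).
CH(COOCH3): ester, 1 C=O (running total 7).
CH(CHO): aldehyde, 1 C=O (running total 8).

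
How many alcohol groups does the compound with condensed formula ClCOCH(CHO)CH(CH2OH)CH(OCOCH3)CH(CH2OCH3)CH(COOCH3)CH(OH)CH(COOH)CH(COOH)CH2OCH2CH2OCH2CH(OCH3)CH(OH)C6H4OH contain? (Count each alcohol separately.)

Taking each segment in turn:
  ClCO: –C(=O)Cl: carbonyl C bonded to C and to a halogen → acyl halide (not alkyl halide).
  CH(CHO): pendant –CHO: carbonyl C bonded to C and H → aldehyde.
  CH(CH2OH): pendant –CH2OH on an sp³ backbone C → alcohol.
  CH(OCOCH3): pendant –OC(=O)CH3: an acyloxy group → ester.
  CH(CH2OCH3): pendant –CH2OCH3: C–O–C linkage → ether.
  CH(COOCH3): pendant –COOCH3: carbonyl C bonded to C and –OCH3 → ester.
  CH(OH): –OH on an sp³ carbon → alcohol (secondary).
  CH(COOH): pendant –COOH: carbonyl C bonded to C and –OH → carboxylic acid.
  CH(COOH): pendant –COOH: carbonyl C bonded to C and –OH → carboxylic acid.
  CH2OCH2: C–O–C with sp³ carbons on both sides and no adjacent C=O → ether.
  CH2OCH2: C–O–C with sp³ carbons on both sides and no adjacent C=O → ether.
  CH(OCH3): pendant –OCH3: C–O–C with sp³ C, no adjacent C=O → ether.
  CH(OH): –OH on an sp³ carbon → alcohol (secondary).
  C6H4OH: –OH attached directly to an aromatic ring → phenol (not alcohol); the ring itself is an arene.
Alcohol appears at: CH(CH2OH), CH(OH), CH(OH) → 3.

3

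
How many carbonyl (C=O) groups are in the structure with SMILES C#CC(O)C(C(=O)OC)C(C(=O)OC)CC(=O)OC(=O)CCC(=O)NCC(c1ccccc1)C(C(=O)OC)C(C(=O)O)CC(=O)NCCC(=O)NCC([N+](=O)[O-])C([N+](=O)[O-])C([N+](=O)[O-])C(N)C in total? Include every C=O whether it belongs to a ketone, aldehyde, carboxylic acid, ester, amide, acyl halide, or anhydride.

CH(COOCH3): ester, 1 C=O (running total 1).
CH(COOCH3): ester, 1 C=O (running total 2).
CH2CO-O-COCH2: anhydride, 2 C=O (running total 4).
CH2CONHCH2: amide, 1 C=O (running total 5).
CH(COOCH3): ester, 1 C=O (running total 6).
CH(COOH): carboxylic acid, 1 C=O (running total 7).
CH2CONHCH2: amide, 1 C=O (running total 8).
CH2CONHCH2: amide, 1 C=O (running total 9).

9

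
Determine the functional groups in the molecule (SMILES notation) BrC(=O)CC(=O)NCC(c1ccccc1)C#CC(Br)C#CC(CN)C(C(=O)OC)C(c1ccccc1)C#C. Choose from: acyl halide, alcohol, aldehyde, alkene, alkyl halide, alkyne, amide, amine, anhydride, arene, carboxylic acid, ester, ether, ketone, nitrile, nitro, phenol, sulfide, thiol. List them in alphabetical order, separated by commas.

acyl halide, alkyl halide, alkyne, amide, amine, arene, ester

–C(=O)Br: carbonyl C bonded to C and to a halogen → acyl halide (not alkyl halide).
–C(=O)–N– linkage → amide (the N is not an amine).
pendant –C6H5: benzene ring → arene.
C≡C triple bond → alkyne.
halogen on an sp³ carbon → alkyl halide.
C≡C triple bond → alkyne.
pendant –CH2NH2: N on sp³ C, no adjacent C=O → amine.
pendant –COOCH3: carbonyl C bonded to C and –OCH3 → ester.
pendant –C6H5: benzene ring → arene.
C≡C triple bond → alkyne.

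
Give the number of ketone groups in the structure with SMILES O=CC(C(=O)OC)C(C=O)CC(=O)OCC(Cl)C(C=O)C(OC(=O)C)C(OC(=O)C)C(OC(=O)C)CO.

0

Reading the structure from left to right:
  OHC: terminal –CHO: carbonyl C bonded to H and C → aldehyde.
  CH(COOCH3): pendant –COOCH3: carbonyl C bonded to C and –OCH3 → ester.
  CH(CHO): pendant –CHO: carbonyl C bonded to C and H → aldehyde.
  CH2COOCH2: –C(=O)–O–C with C on the carbonyl side → ester.
  CH(Cl): halogen on an sp³ carbon → alkyl halide.
  CH(CHO): pendant –CHO: carbonyl C bonded to C and H → aldehyde.
  CH(OCOCH3): pendant –OC(=O)CH3: an acyloxy group → ester.
  CH(OCOCH3): pendant –OC(=O)CH3: an acyloxy group → ester.
  CH(OCOCH3): pendant –OC(=O)CH3: an acyloxy group → ester.
  CH2OH: –OH on an sp³ carbon → alcohol.
No segment is a ketone: OHC is aldehyde, not ketone; CH(COOCH3) is ester, not ketone; CH(CHO) is aldehyde, not ketone. → 0.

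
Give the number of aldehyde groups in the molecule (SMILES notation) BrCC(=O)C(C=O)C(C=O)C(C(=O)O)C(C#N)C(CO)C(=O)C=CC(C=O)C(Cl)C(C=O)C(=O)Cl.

4

Reading the structure from left to right:
  BrCH2: halogen on an sp³ carbon → alkyl halide.
  CO: –C(=O)– with carbon on both sides → ketone.
  CH(CHO): pendant –CHO: carbonyl C bonded to C and H → aldehyde.
  CH(CHO): pendant –CHO: carbonyl C bonded to C and H → aldehyde.
  CH(COOH): pendant –COOH: carbonyl C bonded to C and –OH → carboxylic acid.
  CH(CN): pendant –C≡N: nitrile.
  CH(CH2OH): pendant –CH2OH on an sp³ backbone C → alcohol.
  CO: –C(=O)– with carbon on both sides → ketone.
  CH=CH: C=C double bond → alkene.
  CH(CHO): pendant –CHO: carbonyl C bonded to C and H → aldehyde.
  CH(Cl): halogen on an sp³ carbon → alkyl halide.
  CH(CHO): pendant –CHO: carbonyl C bonded to C and H → aldehyde.
  COCl: –C(=O)Cl: carbonyl C bonded to C and to a halogen → acyl halide (not alkyl halide).
Aldehyde appears at: CH(CHO), CH(CHO), CH(CHO), CH(CHO) → 4.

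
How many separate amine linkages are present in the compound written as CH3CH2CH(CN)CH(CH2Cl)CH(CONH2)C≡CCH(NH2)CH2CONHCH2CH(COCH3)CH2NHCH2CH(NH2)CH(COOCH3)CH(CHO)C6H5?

3

Taking each segment in turn:
  CH(CN): pendant –C≡N: nitrile.
  CH(CH2Cl): pendant –CH2X: halogen on sp³ carbon → alkyl halide.
  CH(CONH2): pendant –CONH2: carbonyl C bonded to C and N → amide.
  C≡C: C≡C triple bond → alkyne.
  CH(NH2): –NH2 on an sp³ carbon with no adjacent C=O → amine.
  CH2CONHCH2: –C(=O)–N– linkage → amide (the N is not an amine).
  CH(COCH3): pendant –COCH3: carbonyl C bonded to two carbons → ketone.
  CH2NHCH2: C–N–C with sp³ carbons and no adjacent C=O → amine (secondary).
  CH(NH2): –NH2 on an sp³ carbon with no adjacent C=O → amine.
  CH(COOCH3): pendant –COOCH3: carbonyl C bonded to C and –OCH3 → ester.
  CH(CHO): pendant –CHO: carbonyl C bonded to C and H → aldehyde.
  C6H5: –C6H5 phenyl ring → arene.
Amine appears at: CH(NH2), CH2NHCH2, CH(NH2) → 3.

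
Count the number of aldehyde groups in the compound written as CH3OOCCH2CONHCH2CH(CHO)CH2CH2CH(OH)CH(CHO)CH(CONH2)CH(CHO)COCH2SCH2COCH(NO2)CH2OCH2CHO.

Taking each segment in turn:
  CH3OOC: CH3O–C(=O)–: carbonyl C bonded to C and to –OCH3 → ester (not ketone + ether).
  CH2CONHCH2: –C(=O)–N– linkage → amide (the N is not an amine).
  CH(CHO): pendant –CHO: carbonyl C bonded to C and H → aldehyde.
  CH(OH): –OH on an sp³ carbon → alcohol (secondary).
  CH(CHO): pendant –CHO: carbonyl C bonded to C and H → aldehyde.
  CH(CONH2): pendant –CONH2: carbonyl C bonded to C and N → amide.
  CH(CHO): pendant –CHO: carbonyl C bonded to C and H → aldehyde.
  CO: –C(=O)– with carbon on both sides → ketone.
  CH2SCH2: C–S–C linkage → sulfide (thioether).
  CO: –C(=O)– with carbon on both sides → ketone.
  CH(NO2): –NO2 on an sp³ carbon → nitro (the N=O is not a carbonyl).
  CH2OCH2: C–O–C with sp³ carbons on both sides and no adjacent C=O → ether.
  CHO: terminal –CHO: carbonyl C bonded to H and C → aldehyde.
Aldehyde appears at: CH(CHO), CH(CHO), CH(CHO), CHO → 4.

4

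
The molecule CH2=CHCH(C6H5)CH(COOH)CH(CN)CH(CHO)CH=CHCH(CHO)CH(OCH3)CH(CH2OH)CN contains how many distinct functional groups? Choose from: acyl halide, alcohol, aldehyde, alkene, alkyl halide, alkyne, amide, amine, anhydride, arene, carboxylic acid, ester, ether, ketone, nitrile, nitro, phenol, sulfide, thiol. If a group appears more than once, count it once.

Taking each segment in turn:
  CH2=CH: C=C double bond → alkene.
  CH(C6H5): pendant –C6H5: benzene ring → arene.
  CH(COOH): pendant –COOH: carbonyl C bonded to C and –OH → carboxylic acid.
  CH(CN): pendant –C≡N: nitrile.
  CH(CHO): pendant –CHO: carbonyl C bonded to C and H → aldehyde.
  CH=CH: C=C double bond → alkene.
  CH(CHO): pendant –CHO: carbonyl C bonded to C and H → aldehyde.
  CH(OCH3): pendant –OCH3: C–O–C with sp³ C, no adjacent C=O → ether.
  CH(CH2OH): pendant –CH2OH on an sp³ backbone C → alcohol.
  CN: –C≡N: carbon triple-bonded to nitrogen → nitrile.
Distinct types present: alcohol, aldehyde, alkene, arene, carboxylic acid, ether, nitrile.

7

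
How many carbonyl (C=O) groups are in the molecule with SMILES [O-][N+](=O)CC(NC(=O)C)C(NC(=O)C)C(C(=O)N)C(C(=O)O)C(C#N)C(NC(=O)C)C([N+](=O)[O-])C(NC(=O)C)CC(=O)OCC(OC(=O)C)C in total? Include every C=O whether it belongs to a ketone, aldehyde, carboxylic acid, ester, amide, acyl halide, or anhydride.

CH(NHCOCH3): amide, 1 C=O (running total 1).
CH(NHCOCH3): amide, 1 C=O (running total 2).
CH(CONH2): amide, 1 C=O (running total 3).
CH(COOH): carboxylic acid, 1 C=O (running total 4).
CH(NHCOCH3): amide, 1 C=O (running total 5).
CH(NHCOCH3): amide, 1 C=O (running total 6).
CH2COOCH2: ester, 1 C=O (running total 7).
CH(OCOCH3): ester, 1 C=O (running total 8).

8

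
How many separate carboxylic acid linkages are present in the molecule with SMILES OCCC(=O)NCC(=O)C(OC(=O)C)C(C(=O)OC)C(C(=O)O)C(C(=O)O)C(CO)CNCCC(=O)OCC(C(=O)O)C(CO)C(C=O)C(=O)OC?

Working along the chain:
  HOCH2: HO– on an sp³ carbon → alcohol.
  CH2CONHCH2: –C(=O)–N– linkage → amide (the N is not an amine).
  CO: –C(=O)– with carbon on both sides → ketone.
  CH(OCOCH3): pendant –OC(=O)CH3: an acyloxy group → ester.
  CH(COOCH3): pendant –COOCH3: carbonyl C bonded to C and –OCH3 → ester.
  CH(COOH): pendant –COOH: carbonyl C bonded to C and –OH → carboxylic acid.
  CH(COOH): pendant –COOH: carbonyl C bonded to C and –OH → carboxylic acid.
  CH(CH2OH): pendant –CH2OH on an sp³ backbone C → alcohol.
  CH2NHCH2: C–N–C with sp³ carbons and no adjacent C=O → amine (secondary).
  CH2COOCH2: –C(=O)–O–C with C on the carbonyl side → ester.
  CH(COOH): pendant –COOH: carbonyl C bonded to C and –OH → carboxylic acid.
  CH(CH2OH): pendant –CH2OH on an sp³ backbone C → alcohol.
  CH(CHO): pendant –CHO: carbonyl C bonded to C and H → aldehyde.
  COOCH3: –C(=O)OCH3: carbonyl C bonded to C and to –OCH3 → ester (not ketone + ether).
Carboxylic acid appears at: CH(COOH), CH(COOH), CH(COOH) → 3.

3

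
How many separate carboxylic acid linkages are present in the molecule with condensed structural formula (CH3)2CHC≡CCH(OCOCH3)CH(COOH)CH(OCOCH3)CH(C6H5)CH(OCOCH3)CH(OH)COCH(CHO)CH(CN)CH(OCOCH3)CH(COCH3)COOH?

2

C≡C triple bond → alkyne.
pendant –OC(=O)CH3: an acyloxy group → ester.
pendant –COOH: carbonyl C bonded to C and –OH → carboxylic acid.
pendant –OC(=O)CH3: an acyloxy group → ester.
pendant –C6H5: benzene ring → arene.
pendant –OC(=O)CH3: an acyloxy group → ester.
–OH on an sp³ carbon → alcohol (secondary).
–C(=O)– with carbon on both sides → ketone.
pendant –CHO: carbonyl C bonded to C and H → aldehyde.
pendant –C≡N: nitrile.
pendant –OC(=O)CH3: an acyloxy group → ester.
pendant –COCH3: carbonyl C bonded to two carbons → ketone.
–COOH: carbonyl C bonded to –OH and C → carboxylic acid (the –OH is not a separate alcohol).
Carboxylic acid appears at: CH(COOH), COOH → 2.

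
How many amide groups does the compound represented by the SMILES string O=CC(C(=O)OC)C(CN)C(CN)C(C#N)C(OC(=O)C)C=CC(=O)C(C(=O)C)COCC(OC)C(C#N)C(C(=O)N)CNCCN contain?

1

Reading the structure from left to right:
  OHC: terminal –CHO: carbonyl C bonded to H and C → aldehyde.
  CH(COOCH3): pendant –COOCH3: carbonyl C bonded to C and –OCH3 → ester.
  CH(CH2NH2): pendant –CH2NH2: N on sp³ C, no adjacent C=O → amine.
  CH(CH2NH2): pendant –CH2NH2: N on sp³ C, no adjacent C=O → amine.
  CH(CN): pendant –C≡N: nitrile.
  CH(OCOCH3): pendant –OC(=O)CH3: an acyloxy group → ester.
  CH=CH: C=C double bond → alkene.
  CO: –C(=O)– with carbon on both sides → ketone.
  CH(COCH3): pendant –COCH3: carbonyl C bonded to two carbons → ketone.
  CH2OCH2: C–O–C with sp³ carbons on both sides and no adjacent C=O → ether.
  CH(OCH3): pendant –OCH3: C–O–C with sp³ C, no adjacent C=O → ether.
  CH(CN): pendant –C≡N: nitrile.
  CH(CONH2): pendant –CONH2: carbonyl C bonded to C and N → amide.
  CH2NHCH2: C–N–C with sp³ carbons and no adjacent C=O → amine (secondary).
  CH2NH2: –NH2 on an sp³ carbon with no adjacent C=O → amine.
Amide appears at: CH(CONH2) → 1.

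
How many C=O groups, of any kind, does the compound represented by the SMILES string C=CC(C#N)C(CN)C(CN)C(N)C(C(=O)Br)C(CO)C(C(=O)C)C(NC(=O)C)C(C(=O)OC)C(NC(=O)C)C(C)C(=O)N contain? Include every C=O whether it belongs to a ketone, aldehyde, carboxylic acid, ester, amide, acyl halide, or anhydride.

CH(COBr): acyl halide, 1 C=O (running total 1).
CH(COCH3): ketone, 1 C=O (running total 2).
CH(NHCOCH3): amide, 1 C=O (running total 3).
CH(COOCH3): ester, 1 C=O (running total 4).
CH(NHCOCH3): amide, 1 C=O (running total 5).
CONH2: amide, 1 C=O (running total 6).

6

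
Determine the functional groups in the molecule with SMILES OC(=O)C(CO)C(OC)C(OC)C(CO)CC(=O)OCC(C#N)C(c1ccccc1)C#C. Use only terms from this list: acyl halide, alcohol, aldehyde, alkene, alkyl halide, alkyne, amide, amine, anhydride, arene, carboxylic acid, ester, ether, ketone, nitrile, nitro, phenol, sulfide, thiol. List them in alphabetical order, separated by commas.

Taking each segment in turn:
  HOOC: –COOH: carbonyl C bonded to –OH and C → carboxylic acid (the –OH is not a separate alcohol).
  CH(CH2OH): pendant –CH2OH on an sp³ backbone C → alcohol.
  CH(OCH3): pendant –OCH3: C–O–C with sp³ C, no adjacent C=O → ether.
  CH(OCH3): pendant –OCH3: C–O–C with sp³ C, no adjacent C=O → ether.
  CH(CH2OH): pendant –CH2OH on an sp³ backbone C → alcohol.
  CH2COOCH2: –C(=O)–O–C with C on the carbonyl side → ester.
  CH(CN): pendant –C≡N: nitrile.
  CH(C6H5): pendant –C6H5: benzene ring → arene.
  C≡CH: C≡C triple bond → alkyne.

alcohol, alkyne, arene, carboxylic acid, ester, ether, nitrile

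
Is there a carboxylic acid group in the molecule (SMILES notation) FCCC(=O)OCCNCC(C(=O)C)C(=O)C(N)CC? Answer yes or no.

halogen on an sp³ carbon → alkyl halide.
–C(=O)–O–C with C on the carbonyl side → ester.
C–N–C with sp³ carbons and no adjacent C=O → amine (secondary).
pendant –COCH3: carbonyl C bonded to two carbons → ketone.
–C(=O)– with carbon on both sides → ketone.
–NH2 on an sp³ carbon with no adjacent C=O → amine.
In CH2COOCH2, the acyl oxygen is bonded to carbon (–O–C), not to H, so this is an ester.
The groups actually present are: alkyl halide, amine, ester, ketone.

no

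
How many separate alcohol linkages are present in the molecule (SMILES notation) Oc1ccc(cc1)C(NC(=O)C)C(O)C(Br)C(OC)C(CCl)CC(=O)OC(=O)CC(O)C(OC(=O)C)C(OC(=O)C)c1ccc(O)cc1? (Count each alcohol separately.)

Taking each segment in turn:
  HOC6H4: –OH attached directly to an aromatic ring → phenol (not alcohol); the ring itself is an arene.
  CH(NHCOCH3): pendant –NHC(=O)CH3: N bonded to a carbonyl → amide (not amine).
  CH(OH): –OH on an sp³ carbon → alcohol (secondary).
  CH(Br): halogen on an sp³ carbon → alkyl halide.
  CH(OCH3): pendant –OCH3: C–O–C with sp³ C, no adjacent C=O → ether.
  CH(CH2Cl): pendant –CH2X: halogen on sp³ carbon → alkyl halide.
  CH2CO-O-COCH2: two acyl groups sharing one oxygen, –C(=O)–O–C(=O)– → anhydride.
  CH(OH): –OH on an sp³ carbon → alcohol (secondary).
  CH(OCOCH3): pendant –OC(=O)CH3: an acyloxy group → ester.
  CH(OCOCH3): pendant –OC(=O)CH3: an acyloxy group → ester.
  C6H4OH: –OH attached directly to an aromatic ring → phenol (not alcohol); the ring itself is an arene.
Alcohol appears at: CH(OH), CH(OH) → 2.

2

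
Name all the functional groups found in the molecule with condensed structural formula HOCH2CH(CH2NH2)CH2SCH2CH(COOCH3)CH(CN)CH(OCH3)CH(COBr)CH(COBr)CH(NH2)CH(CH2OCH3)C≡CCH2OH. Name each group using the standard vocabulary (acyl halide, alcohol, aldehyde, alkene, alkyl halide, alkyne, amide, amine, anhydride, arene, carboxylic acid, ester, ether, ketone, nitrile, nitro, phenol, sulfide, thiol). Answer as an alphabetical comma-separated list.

acyl halide, alcohol, alkyne, amine, ester, ether, nitrile, sulfide

Working along the chain:
  HOCH2: HO– on an sp³ carbon → alcohol.
  CH(CH2NH2): pendant –CH2NH2: N on sp³ C, no adjacent C=O → amine.
  CH2SCH2: C–S–C linkage → sulfide (thioether).
  CH(COOCH3): pendant –COOCH3: carbonyl C bonded to C and –OCH3 → ester.
  CH(CN): pendant –C≡N: nitrile.
  CH(OCH3): pendant –OCH3: C–O–C with sp³ C, no adjacent C=O → ether.
  CH(COBr): pendant –C(=O)X: carbonyl C bonded to C and halogen → acyl halide.
  CH(COBr): pendant –C(=O)X: carbonyl C bonded to C and halogen → acyl halide.
  CH(NH2): –NH2 on an sp³ carbon with no adjacent C=O → amine.
  CH(CH2OCH3): pendant –CH2OCH3: C–O–C linkage → ether.
  C≡C: C≡C triple bond → alkyne.
  CH2OH: –OH on an sp³ carbon → alcohol.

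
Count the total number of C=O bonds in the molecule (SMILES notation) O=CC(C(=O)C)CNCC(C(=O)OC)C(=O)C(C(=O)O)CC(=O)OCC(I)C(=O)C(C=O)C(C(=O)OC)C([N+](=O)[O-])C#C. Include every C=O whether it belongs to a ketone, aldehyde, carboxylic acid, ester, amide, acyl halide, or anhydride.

OHC: aldehyde, 1 C=O (running total 1).
CH(COCH3): ketone, 1 C=O (running total 2).
CH(COOCH3): ester, 1 C=O (running total 3).
CO: ketone, 1 C=O (running total 4).
CH(COOH): carboxylic acid, 1 C=O (running total 5).
CH2COOCH2: ester, 1 C=O (running total 6).
CO: ketone, 1 C=O (running total 7).
CH(CHO): aldehyde, 1 C=O (running total 8).
CH(COOCH3): ester, 1 C=O (running total 9).

9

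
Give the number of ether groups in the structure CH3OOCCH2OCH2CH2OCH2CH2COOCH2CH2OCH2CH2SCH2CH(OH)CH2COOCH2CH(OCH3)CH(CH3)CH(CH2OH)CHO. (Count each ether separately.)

4

Taking each segment in turn:
  CH3OOC: CH3O–C(=O)–: carbonyl C bonded to C and to –OCH3 → ester (not ketone + ether).
  CH2OCH2: C–O–C with sp³ carbons on both sides and no adjacent C=O → ether.
  CH2OCH2: C–O–C with sp³ carbons on both sides and no adjacent C=O → ether.
  CH2COOCH2: –C(=O)–O–C with C on the carbonyl side → ester.
  CH2OCH2: C–O–C with sp³ carbons on both sides and no adjacent C=O → ether.
  CH2SCH2: C–S–C linkage → sulfide (thioether).
  CH(OH): –OH on an sp³ carbon → alcohol (secondary).
  CH2COOCH2: –C(=O)–O–C with C on the carbonyl side → ester.
  CH(OCH3): pendant –OCH3: C–O–C with sp³ C, no adjacent C=O → ether.
  CH(CH2OH): pendant –CH2OH on an sp³ backbone C → alcohol.
  CHO: terminal –CHO: carbonyl C bonded to H and C → aldehyde.
Ether appears at: CH2OCH2, CH2OCH2, CH2OCH2, CH(OCH3) → 4.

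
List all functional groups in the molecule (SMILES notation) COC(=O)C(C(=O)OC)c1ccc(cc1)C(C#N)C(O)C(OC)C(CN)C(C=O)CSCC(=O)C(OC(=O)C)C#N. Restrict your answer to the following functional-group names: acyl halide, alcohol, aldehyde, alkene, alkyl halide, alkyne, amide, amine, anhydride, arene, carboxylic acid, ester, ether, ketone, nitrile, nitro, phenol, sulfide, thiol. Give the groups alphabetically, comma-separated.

alcohol, aldehyde, amine, arene, ester, ether, ketone, nitrile, sulfide

Taking each segment in turn:
  CH3OOC: CH3O–C(=O)–: carbonyl C bonded to C and to –OCH3 → ester (not ketone + ether).
  CH(COOCH3): pendant –COOCH3: carbonyl C bonded to C and –OCH3 → ester.
  C6H4: para-disubstituted benzene ring → arene.
  CH(CN): pendant –C≡N: nitrile.
  CH(OH): –OH on an sp³ carbon → alcohol (secondary).
  CH(OCH3): pendant –OCH3: C–O–C with sp³ C, no adjacent C=O → ether.
  CH(CH2NH2): pendant –CH2NH2: N on sp³ C, no adjacent C=O → amine.
  CH(CHO): pendant –CHO: carbonyl C bonded to C and H → aldehyde.
  CH2SCH2: C–S–C linkage → sulfide (thioether).
  CO: –C(=O)– with carbon on both sides → ketone.
  CH(OCOCH3): pendant –OC(=O)CH3: an acyloxy group → ester.
  CN: –C≡N: carbon triple-bonded to nitrogen → nitrile.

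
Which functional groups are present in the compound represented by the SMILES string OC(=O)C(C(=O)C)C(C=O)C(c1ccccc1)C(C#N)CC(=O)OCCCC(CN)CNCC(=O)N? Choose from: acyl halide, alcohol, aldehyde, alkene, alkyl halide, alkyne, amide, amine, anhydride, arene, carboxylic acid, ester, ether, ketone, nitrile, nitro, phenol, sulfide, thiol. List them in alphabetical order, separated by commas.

aldehyde, amide, amine, arene, carboxylic acid, ester, ketone, nitrile

Reading the structure from left to right:
  HOOC: –COOH: carbonyl C bonded to –OH and C → carboxylic acid (the –OH is not a separate alcohol).
  CH(COCH3): pendant –COCH3: carbonyl C bonded to two carbons → ketone.
  CH(CHO): pendant –CHO: carbonyl C bonded to C and H → aldehyde.
  CH(C6H5): pendant –C6H5: benzene ring → arene.
  CH(CN): pendant –C≡N: nitrile.
  CH2COOCH2: –C(=O)–O–C with C on the carbonyl side → ester.
  CH(CH2NH2): pendant –CH2NH2: N on sp³ C, no adjacent C=O → amine.
  CH2NHCH2: C–N–C with sp³ carbons and no adjacent C=O → amine (secondary).
  CONH2: –C(=O)NH2: carbonyl C bonded to C and to N → amide (the N is not a separate amine).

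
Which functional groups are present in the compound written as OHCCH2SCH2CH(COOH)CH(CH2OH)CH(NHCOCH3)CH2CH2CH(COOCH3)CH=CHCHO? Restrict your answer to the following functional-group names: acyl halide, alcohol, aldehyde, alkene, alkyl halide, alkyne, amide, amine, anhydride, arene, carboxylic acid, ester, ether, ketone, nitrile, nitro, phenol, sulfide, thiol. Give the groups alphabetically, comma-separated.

alcohol, aldehyde, alkene, amide, carboxylic acid, ester, sulfide

terminal –CHO: carbonyl C bonded to H and C → aldehyde.
C–S–C linkage → sulfide (thioether).
pendant –COOH: carbonyl C bonded to C and –OH → carboxylic acid.
pendant –CH2OH on an sp³ backbone C → alcohol.
pendant –NHC(=O)CH3: N bonded to a carbonyl → amide (not amine).
pendant –COOCH3: carbonyl C bonded to C and –OCH3 → ester.
C=C double bond → alkene.
terminal –CHO: carbonyl C bonded to H and C → aldehyde.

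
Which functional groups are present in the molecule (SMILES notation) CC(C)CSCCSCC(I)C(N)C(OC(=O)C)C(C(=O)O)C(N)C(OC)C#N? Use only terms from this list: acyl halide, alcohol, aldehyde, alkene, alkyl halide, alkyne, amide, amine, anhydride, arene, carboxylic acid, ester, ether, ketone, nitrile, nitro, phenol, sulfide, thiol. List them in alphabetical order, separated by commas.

C–S–C linkage → sulfide (thioether).
C–S–C linkage → sulfide (thioether).
halogen on an sp³ carbon → alkyl halide.
–NH2 on an sp³ carbon with no adjacent C=O → amine.
pendant –OC(=O)CH3: an acyloxy group → ester.
pendant –COOH: carbonyl C bonded to C and –OH → carboxylic acid.
–NH2 on an sp³ carbon with no adjacent C=O → amine.
pendant –OCH3: C–O–C with sp³ C, no adjacent C=O → ether.
–C≡N: carbon triple-bonded to nitrogen → nitrile.

alkyl halide, amine, carboxylic acid, ester, ether, nitrile, sulfide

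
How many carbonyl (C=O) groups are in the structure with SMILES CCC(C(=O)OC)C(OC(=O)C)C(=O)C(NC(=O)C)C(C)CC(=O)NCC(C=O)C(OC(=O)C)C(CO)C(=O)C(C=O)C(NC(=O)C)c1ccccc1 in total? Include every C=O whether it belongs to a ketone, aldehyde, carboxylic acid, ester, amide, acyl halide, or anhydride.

CH(COOCH3): ester, 1 C=O (running total 1).
CH(OCOCH3): ester, 1 C=O (running total 2).
CO: ketone, 1 C=O (running total 3).
CH(NHCOCH3): amide, 1 C=O (running total 4).
CH2CONHCH2: amide, 1 C=O (running total 5).
CH(CHO): aldehyde, 1 C=O (running total 6).
CH(OCOCH3): ester, 1 C=O (running total 7).
CO: ketone, 1 C=O (running total 8).
CH(CHO): aldehyde, 1 C=O (running total 9).
CH(NHCOCH3): amide, 1 C=O (running total 10).

10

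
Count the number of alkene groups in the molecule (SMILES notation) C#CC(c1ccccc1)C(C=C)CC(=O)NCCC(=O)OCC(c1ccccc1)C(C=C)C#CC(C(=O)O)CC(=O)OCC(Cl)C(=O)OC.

C≡C triple bond → alkyne.
pendant –C6H5: benzene ring → arene.
pendant –CH=CH2: C=C double bond → alkene.
–C(=O)–N– linkage → amide (the N is not an amine).
–C(=O)–O–C with C on the carbonyl side → ester.
pendant –C6H5: benzene ring → arene.
pendant –CH=CH2: C=C double bond → alkene.
C≡C triple bond → alkyne.
pendant –COOH: carbonyl C bonded to C and –OH → carboxylic acid.
–C(=O)–O–C with C on the carbonyl side → ester.
halogen on an sp³ carbon → alkyl halide.
–C(=O)OCH3: carbonyl C bonded to C and to –OCH3 → ester (not ketone + ether).
Alkene appears at: CH(CH=CH2), CH(CH=CH2) → 2.

2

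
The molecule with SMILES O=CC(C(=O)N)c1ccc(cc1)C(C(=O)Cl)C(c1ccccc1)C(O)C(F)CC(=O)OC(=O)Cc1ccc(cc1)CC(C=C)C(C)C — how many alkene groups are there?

1

Reading the structure from left to right:
  OHC: terminal –CHO: carbonyl C bonded to H and C → aldehyde.
  CH(CONH2): pendant –CONH2: carbonyl C bonded to C and N → amide.
  C6H4: para-disubstituted benzene ring → arene.
  CH(COCl): pendant –C(=O)X: carbonyl C bonded to C and halogen → acyl halide.
  CH(C6H5): pendant –C6H5: benzene ring → arene.
  CH(OH): –OH on an sp³ carbon → alcohol (secondary).
  CH(F): halogen on an sp³ carbon → alkyl halide.
  CH2CO-O-COCH2: two acyl groups sharing one oxygen, –C(=O)–O–C(=O)– → anhydride.
  C6H4: para-disubstituted benzene ring → arene.
  CH(CH=CH2): pendant –CH=CH2: C=C double bond → alkene.
Alkene appears at: CH(CH=CH2) → 1.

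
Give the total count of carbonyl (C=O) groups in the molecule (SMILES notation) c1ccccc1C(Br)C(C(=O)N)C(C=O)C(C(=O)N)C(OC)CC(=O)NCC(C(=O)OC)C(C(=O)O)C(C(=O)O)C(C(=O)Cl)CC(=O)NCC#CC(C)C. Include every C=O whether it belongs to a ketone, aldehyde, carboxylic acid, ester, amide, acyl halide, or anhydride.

CH(CONH2): amide, 1 C=O (running total 1).
CH(CHO): aldehyde, 1 C=O (running total 2).
CH(CONH2): amide, 1 C=O (running total 3).
CH2CONHCH2: amide, 1 C=O (running total 4).
CH(COOCH3): ester, 1 C=O (running total 5).
CH(COOH): carboxylic acid, 1 C=O (running total 6).
CH(COOH): carboxylic acid, 1 C=O (running total 7).
CH(COCl): acyl halide, 1 C=O (running total 8).
CH2CONHCH2: amide, 1 C=O (running total 9).

9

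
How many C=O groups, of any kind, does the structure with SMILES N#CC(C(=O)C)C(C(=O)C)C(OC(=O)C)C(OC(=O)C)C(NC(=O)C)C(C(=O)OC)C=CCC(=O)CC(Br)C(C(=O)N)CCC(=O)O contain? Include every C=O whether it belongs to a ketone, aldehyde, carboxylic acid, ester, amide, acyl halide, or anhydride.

9

CH(COCH3): ketone, 1 C=O (running total 1).
CH(COCH3): ketone, 1 C=O (running total 2).
CH(OCOCH3): ester, 1 C=O (running total 3).
CH(OCOCH3): ester, 1 C=O (running total 4).
CH(NHCOCH3): amide, 1 C=O (running total 5).
CH(COOCH3): ester, 1 C=O (running total 6).
CO: ketone, 1 C=O (running total 7).
CH(CONH2): amide, 1 C=O (running total 8).
COOH: carboxylic acid, 1 C=O (running total 9).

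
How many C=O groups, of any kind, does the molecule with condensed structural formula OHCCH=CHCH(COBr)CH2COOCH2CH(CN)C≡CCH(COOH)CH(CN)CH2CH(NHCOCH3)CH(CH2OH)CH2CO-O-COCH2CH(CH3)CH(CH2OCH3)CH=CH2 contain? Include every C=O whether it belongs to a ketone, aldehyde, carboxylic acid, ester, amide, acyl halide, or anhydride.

OHC: aldehyde, 1 C=O (running total 1).
CH(COBr): acyl halide, 1 C=O (running total 2).
CH2COOCH2: ester, 1 C=O (running total 3).
CH(COOH): carboxylic acid, 1 C=O (running total 4).
CH(NHCOCH3): amide, 1 C=O (running total 5).
CH2CO-O-COCH2: anhydride, 2 C=O (running total 7).

7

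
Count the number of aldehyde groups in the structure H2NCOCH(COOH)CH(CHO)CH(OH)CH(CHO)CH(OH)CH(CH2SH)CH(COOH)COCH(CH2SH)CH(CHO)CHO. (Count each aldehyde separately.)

4

–C(=O)NH2: carbonyl C bonded to C and to N → amide (the N is not a separate amine).
pendant –COOH: carbonyl C bonded to C and –OH → carboxylic acid.
pendant –CHO: carbonyl C bonded to C and H → aldehyde.
–OH on an sp³ carbon → alcohol (secondary).
pendant –CHO: carbonyl C bonded to C and H → aldehyde.
–OH on an sp³ carbon → alcohol (secondary).
pendant –CH2SH → thiol.
pendant –COOH: carbonyl C bonded to C and –OH → carboxylic acid.
–C(=O)– with carbon on both sides → ketone.
pendant –CH2SH → thiol.
pendant –CHO: carbonyl C bonded to C and H → aldehyde.
terminal –CHO: carbonyl C bonded to H and C → aldehyde.
Aldehyde appears at: CH(CHO), CH(CHO), CH(CHO), CHO → 4.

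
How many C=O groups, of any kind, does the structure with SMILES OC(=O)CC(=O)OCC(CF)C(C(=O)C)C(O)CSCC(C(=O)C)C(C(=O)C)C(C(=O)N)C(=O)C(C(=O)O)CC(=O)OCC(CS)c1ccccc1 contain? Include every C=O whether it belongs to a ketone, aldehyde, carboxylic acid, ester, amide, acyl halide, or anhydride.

HOOC: carboxylic acid, 1 C=O (running total 1).
CH2COOCH2: ester, 1 C=O (running total 2).
CH(COCH3): ketone, 1 C=O (running total 3).
CH(COCH3): ketone, 1 C=O (running total 4).
CH(COCH3): ketone, 1 C=O (running total 5).
CH(CONH2): amide, 1 C=O (running total 6).
CO: ketone, 1 C=O (running total 7).
CH(COOH): carboxylic acid, 1 C=O (running total 8).
CH2COOCH2: ester, 1 C=O (running total 9).

9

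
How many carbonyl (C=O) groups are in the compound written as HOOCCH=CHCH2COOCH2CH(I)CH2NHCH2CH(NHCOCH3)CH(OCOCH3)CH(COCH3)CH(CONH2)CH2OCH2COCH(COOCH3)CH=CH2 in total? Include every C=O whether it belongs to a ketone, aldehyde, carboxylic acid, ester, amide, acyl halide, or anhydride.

8

HOOC: carboxylic acid, 1 C=O (running total 1).
CH2COOCH2: ester, 1 C=O (running total 2).
CH(NHCOCH3): amide, 1 C=O (running total 3).
CH(OCOCH3): ester, 1 C=O (running total 4).
CH(COCH3): ketone, 1 C=O (running total 5).
CH(CONH2): amide, 1 C=O (running total 6).
CO: ketone, 1 C=O (running total 7).
CH(COOCH3): ester, 1 C=O (running total 8).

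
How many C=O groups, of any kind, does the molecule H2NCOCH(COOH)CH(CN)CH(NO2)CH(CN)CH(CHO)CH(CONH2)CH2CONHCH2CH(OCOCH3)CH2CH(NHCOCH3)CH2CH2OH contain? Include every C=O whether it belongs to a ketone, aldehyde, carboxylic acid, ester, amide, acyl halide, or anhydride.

7

H2NCO: amide, 1 C=O (running total 1).
CH(COOH): carboxylic acid, 1 C=O (running total 2).
CH(CHO): aldehyde, 1 C=O (running total 3).
CH(CONH2): amide, 1 C=O (running total 4).
CH2CONHCH2: amide, 1 C=O (running total 5).
CH(OCOCH3): ester, 1 C=O (running total 6).
CH(NHCOCH3): amide, 1 C=O (running total 7).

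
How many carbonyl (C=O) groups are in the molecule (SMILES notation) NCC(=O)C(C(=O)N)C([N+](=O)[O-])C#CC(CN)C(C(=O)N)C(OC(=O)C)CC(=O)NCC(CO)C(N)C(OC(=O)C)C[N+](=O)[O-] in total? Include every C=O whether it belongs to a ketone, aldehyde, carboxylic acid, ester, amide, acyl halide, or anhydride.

CO: ketone, 1 C=O (running total 1).
CH(CONH2): amide, 1 C=O (running total 2).
CH(CONH2): amide, 1 C=O (running total 3).
CH(OCOCH3): ester, 1 C=O (running total 4).
CH2CONHCH2: amide, 1 C=O (running total 5).
CH(OCOCH3): ester, 1 C=O (running total 6).

6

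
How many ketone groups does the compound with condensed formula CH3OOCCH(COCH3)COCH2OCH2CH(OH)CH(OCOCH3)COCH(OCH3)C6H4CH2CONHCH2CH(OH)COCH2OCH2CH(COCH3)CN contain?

5

Taking each segment in turn:
  CH3OOC: CH3O–C(=O)–: carbonyl C bonded to C and to –OCH3 → ester (not ketone + ether).
  CH(COCH3): pendant –COCH3: carbonyl C bonded to two carbons → ketone.
  CO: –C(=O)– with carbon on both sides → ketone.
  CH2OCH2: C–O–C with sp³ carbons on both sides and no adjacent C=O → ether.
  CH(OH): –OH on an sp³ carbon → alcohol (secondary).
  CH(OCOCH3): pendant –OC(=O)CH3: an acyloxy group → ester.
  CO: –C(=O)– with carbon on both sides → ketone.
  CH(OCH3): pendant –OCH3: C–O–C with sp³ C, no adjacent C=O → ether.
  C6H4: para-disubstituted benzene ring → arene.
  CH2CONHCH2: –C(=O)–N– linkage → amide (the N is not an amine).
  CH(OH): –OH on an sp³ carbon → alcohol (secondary).
  CO: –C(=O)– with carbon on both sides → ketone.
  CH2OCH2: C–O–C with sp³ carbons on both sides and no adjacent C=O → ether.
  CH(COCH3): pendant –COCH3: carbonyl C bonded to two carbons → ketone.
  CN: –C≡N: carbon triple-bonded to nitrogen → nitrile.
Ketone appears at: CH(COCH3), CO, CO, CO, CH(COCH3) → 5.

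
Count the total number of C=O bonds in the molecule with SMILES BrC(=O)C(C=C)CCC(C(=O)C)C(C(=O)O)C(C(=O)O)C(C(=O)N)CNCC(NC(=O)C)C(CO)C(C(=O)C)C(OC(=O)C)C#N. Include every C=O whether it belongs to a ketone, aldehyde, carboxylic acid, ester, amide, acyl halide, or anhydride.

BrCO: acyl halide, 1 C=O (running total 1).
CH(COCH3): ketone, 1 C=O (running total 2).
CH(COOH): carboxylic acid, 1 C=O (running total 3).
CH(COOH): carboxylic acid, 1 C=O (running total 4).
CH(CONH2): amide, 1 C=O (running total 5).
CH(NHCOCH3): amide, 1 C=O (running total 6).
CH(COCH3): ketone, 1 C=O (running total 7).
CH(OCOCH3): ester, 1 C=O (running total 8).

8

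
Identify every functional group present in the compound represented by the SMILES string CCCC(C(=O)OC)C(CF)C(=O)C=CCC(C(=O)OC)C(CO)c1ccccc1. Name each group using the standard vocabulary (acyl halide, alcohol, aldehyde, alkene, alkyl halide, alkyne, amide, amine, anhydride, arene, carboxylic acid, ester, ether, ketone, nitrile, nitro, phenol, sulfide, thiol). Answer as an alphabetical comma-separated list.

pendant –COOCH3: carbonyl C bonded to C and –OCH3 → ester.
pendant –CH2X: halogen on sp³ carbon → alkyl halide.
–C(=O)– with carbon on both sides → ketone.
C=C double bond → alkene.
pendant –COOCH3: carbonyl C bonded to C and –OCH3 → ester.
pendant –CH2OH on an sp³ backbone C → alcohol.
–C6H5 phenyl ring → arene.

alcohol, alkene, alkyl halide, arene, ester, ketone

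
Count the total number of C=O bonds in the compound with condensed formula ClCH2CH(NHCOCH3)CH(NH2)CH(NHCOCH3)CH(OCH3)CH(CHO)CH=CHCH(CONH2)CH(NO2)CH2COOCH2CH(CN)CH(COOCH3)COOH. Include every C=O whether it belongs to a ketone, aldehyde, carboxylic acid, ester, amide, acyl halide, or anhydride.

CH(NHCOCH3): amide, 1 C=O (running total 1).
CH(NHCOCH3): amide, 1 C=O (running total 2).
CH(CHO): aldehyde, 1 C=O (running total 3).
CH(CONH2): amide, 1 C=O (running total 4).
CH2COOCH2: ester, 1 C=O (running total 5).
CH(COOCH3): ester, 1 C=O (running total 6).
COOH: carboxylic acid, 1 C=O (running total 7).

7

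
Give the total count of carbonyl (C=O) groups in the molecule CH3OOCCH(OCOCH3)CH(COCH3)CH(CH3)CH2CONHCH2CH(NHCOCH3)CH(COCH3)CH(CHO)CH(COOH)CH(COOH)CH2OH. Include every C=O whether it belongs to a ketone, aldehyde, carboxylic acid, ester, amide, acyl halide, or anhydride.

9

CH3OOC: ester, 1 C=O (running total 1).
CH(OCOCH3): ester, 1 C=O (running total 2).
CH(COCH3): ketone, 1 C=O (running total 3).
CH2CONHCH2: amide, 1 C=O (running total 4).
CH(NHCOCH3): amide, 1 C=O (running total 5).
CH(COCH3): ketone, 1 C=O (running total 6).
CH(CHO): aldehyde, 1 C=O (running total 7).
CH(COOH): carboxylic acid, 1 C=O (running total 8).
CH(COOH): carboxylic acid, 1 C=O (running total 9).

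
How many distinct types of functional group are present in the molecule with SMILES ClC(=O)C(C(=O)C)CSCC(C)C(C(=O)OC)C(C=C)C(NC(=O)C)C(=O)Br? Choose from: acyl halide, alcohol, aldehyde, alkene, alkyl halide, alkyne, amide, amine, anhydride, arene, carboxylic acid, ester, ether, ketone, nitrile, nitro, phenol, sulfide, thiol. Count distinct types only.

Working along the chain:
  ClCO: –C(=O)Cl: carbonyl C bonded to C and to a halogen → acyl halide (not alkyl halide).
  CH(COCH3): pendant –COCH3: carbonyl C bonded to two carbons → ketone.
  CH2SCH2: C–S–C linkage → sulfide (thioether).
  CH(COOCH3): pendant –COOCH3: carbonyl C bonded to C and –OCH3 → ester.
  CH(CH=CH2): pendant –CH=CH2: C=C double bond → alkene.
  CH(NHCOCH3): pendant –NHC(=O)CH3: N bonded to a carbonyl → amide (not amine).
  COBr: –C(=O)Br: carbonyl C bonded to C and to a halogen → acyl halide (not alkyl halide).
Distinct types present: acyl halide, alkene, amide, ester, ketone, sulfide.

6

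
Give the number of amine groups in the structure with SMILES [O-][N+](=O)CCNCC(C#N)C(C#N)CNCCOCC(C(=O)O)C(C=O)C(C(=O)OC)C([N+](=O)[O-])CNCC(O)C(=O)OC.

3

Taking each segment in turn:
  O2NCH2: –NO2 on carbon → nitro group.
  CH2NHCH2: C–N–C with sp³ carbons and no adjacent C=O → amine (secondary).
  CH(CN): pendant –C≡N: nitrile.
  CH(CN): pendant –C≡N: nitrile.
  CH2NHCH2: C–N–C with sp³ carbons and no adjacent C=O → amine (secondary).
  CH2OCH2: C–O–C with sp³ carbons on both sides and no adjacent C=O → ether.
  CH(COOH): pendant –COOH: carbonyl C bonded to C and –OH → carboxylic acid.
  CH(CHO): pendant –CHO: carbonyl C bonded to C and H → aldehyde.
  CH(COOCH3): pendant –COOCH3: carbonyl C bonded to C and –OCH3 → ester.
  CH(NO2): –NO2 on an sp³ carbon → nitro (the N=O is not a carbonyl).
  CH2NHCH2: C–N–C with sp³ carbons and no adjacent C=O → amine (secondary).
  CH(OH): –OH on an sp³ carbon → alcohol (secondary).
  COOCH3: –C(=O)OCH3: carbonyl C bonded to C and to –OCH3 → ester (not ketone + ether).
Amine appears at: CH2NHCH2, CH2NHCH2, CH2NHCH2 → 3.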